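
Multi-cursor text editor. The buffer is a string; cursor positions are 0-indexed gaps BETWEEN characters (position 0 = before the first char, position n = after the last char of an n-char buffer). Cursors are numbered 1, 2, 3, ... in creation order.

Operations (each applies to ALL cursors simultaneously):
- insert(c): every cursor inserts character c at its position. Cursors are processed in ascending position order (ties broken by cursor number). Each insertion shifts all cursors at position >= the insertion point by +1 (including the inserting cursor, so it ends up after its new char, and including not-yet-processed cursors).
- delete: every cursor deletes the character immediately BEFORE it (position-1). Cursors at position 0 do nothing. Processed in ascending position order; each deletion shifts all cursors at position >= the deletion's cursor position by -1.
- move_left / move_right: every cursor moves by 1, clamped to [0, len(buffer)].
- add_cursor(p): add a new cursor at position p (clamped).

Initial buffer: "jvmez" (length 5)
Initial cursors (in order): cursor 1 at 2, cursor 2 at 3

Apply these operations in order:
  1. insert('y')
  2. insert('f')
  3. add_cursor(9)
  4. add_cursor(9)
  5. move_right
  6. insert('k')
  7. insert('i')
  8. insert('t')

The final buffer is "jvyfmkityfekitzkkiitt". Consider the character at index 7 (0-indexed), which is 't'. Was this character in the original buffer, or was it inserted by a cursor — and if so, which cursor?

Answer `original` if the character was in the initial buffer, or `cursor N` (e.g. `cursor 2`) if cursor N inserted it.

After op 1 (insert('y')): buffer="jvymyez" (len 7), cursors c1@3 c2@5, authorship ..1.2..
After op 2 (insert('f')): buffer="jvyfmyfez" (len 9), cursors c1@4 c2@7, authorship ..11.22..
After op 3 (add_cursor(9)): buffer="jvyfmyfez" (len 9), cursors c1@4 c2@7 c3@9, authorship ..11.22..
After op 4 (add_cursor(9)): buffer="jvyfmyfez" (len 9), cursors c1@4 c2@7 c3@9 c4@9, authorship ..11.22..
After op 5 (move_right): buffer="jvyfmyfez" (len 9), cursors c1@5 c2@8 c3@9 c4@9, authorship ..11.22..
After op 6 (insert('k')): buffer="jvyfmkyfekzkk" (len 13), cursors c1@6 c2@10 c3@13 c4@13, authorship ..11.122.2.34
After op 7 (insert('i')): buffer="jvyfmkiyfekizkkii" (len 17), cursors c1@7 c2@12 c3@17 c4@17, authorship ..11.1122.22.3434
After op 8 (insert('t')): buffer="jvyfmkityfekitzkkiitt" (len 21), cursors c1@8 c2@14 c3@21 c4@21, authorship ..11.11122.222.343434
Authorship (.=original, N=cursor N): . . 1 1 . 1 1 1 2 2 . 2 2 2 . 3 4 3 4 3 4
Index 7: author = 1

Answer: cursor 1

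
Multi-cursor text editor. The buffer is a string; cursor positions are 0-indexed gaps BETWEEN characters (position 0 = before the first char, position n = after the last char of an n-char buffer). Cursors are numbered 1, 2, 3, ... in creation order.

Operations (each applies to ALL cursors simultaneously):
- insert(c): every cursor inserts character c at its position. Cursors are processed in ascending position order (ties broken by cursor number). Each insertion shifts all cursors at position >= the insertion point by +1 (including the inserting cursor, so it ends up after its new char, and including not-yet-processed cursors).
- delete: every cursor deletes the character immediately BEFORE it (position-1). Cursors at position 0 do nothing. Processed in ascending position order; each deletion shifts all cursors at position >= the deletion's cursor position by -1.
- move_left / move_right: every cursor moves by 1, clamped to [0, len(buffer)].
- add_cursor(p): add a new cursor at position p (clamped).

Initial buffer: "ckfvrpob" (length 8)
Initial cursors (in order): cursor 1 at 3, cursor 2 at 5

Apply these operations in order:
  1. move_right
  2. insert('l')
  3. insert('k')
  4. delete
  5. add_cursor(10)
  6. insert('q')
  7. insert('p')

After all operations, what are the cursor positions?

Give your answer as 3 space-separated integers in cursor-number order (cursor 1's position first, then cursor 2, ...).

Answer: 7 12 16

Derivation:
After op 1 (move_right): buffer="ckfvrpob" (len 8), cursors c1@4 c2@6, authorship ........
After op 2 (insert('l')): buffer="ckfvlrplob" (len 10), cursors c1@5 c2@8, authorship ....1..2..
After op 3 (insert('k')): buffer="ckfvlkrplkob" (len 12), cursors c1@6 c2@10, authorship ....11..22..
After op 4 (delete): buffer="ckfvlrplob" (len 10), cursors c1@5 c2@8, authorship ....1..2..
After op 5 (add_cursor(10)): buffer="ckfvlrplob" (len 10), cursors c1@5 c2@8 c3@10, authorship ....1..2..
After op 6 (insert('q')): buffer="ckfvlqrplqobq" (len 13), cursors c1@6 c2@10 c3@13, authorship ....11..22..3
After op 7 (insert('p')): buffer="ckfvlqprplqpobqp" (len 16), cursors c1@7 c2@12 c3@16, authorship ....111..222..33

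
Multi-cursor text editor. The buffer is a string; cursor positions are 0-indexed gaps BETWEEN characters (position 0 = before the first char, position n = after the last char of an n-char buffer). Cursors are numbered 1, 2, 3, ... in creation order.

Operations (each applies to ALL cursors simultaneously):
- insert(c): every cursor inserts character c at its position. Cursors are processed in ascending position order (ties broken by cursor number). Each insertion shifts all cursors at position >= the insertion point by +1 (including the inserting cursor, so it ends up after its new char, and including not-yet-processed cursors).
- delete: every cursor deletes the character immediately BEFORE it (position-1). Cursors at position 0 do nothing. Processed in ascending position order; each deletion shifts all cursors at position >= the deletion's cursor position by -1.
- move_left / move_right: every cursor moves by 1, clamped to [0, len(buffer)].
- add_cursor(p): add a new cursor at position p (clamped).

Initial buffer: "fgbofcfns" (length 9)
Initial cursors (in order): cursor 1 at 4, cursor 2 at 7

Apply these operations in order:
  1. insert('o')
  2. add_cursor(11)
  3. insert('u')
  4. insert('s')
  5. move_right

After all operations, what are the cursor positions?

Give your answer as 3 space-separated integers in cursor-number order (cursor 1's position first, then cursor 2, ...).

After op 1 (insert('o')): buffer="fgboofcfons" (len 11), cursors c1@5 c2@9, authorship ....1...2..
After op 2 (add_cursor(11)): buffer="fgboofcfons" (len 11), cursors c1@5 c2@9 c3@11, authorship ....1...2..
After op 3 (insert('u')): buffer="fgbooufcfounsu" (len 14), cursors c1@6 c2@11 c3@14, authorship ....11...22..3
After op 4 (insert('s')): buffer="fgboousfcfousnsus" (len 17), cursors c1@7 c2@13 c3@17, authorship ....111...222..33
After op 5 (move_right): buffer="fgboousfcfousnsus" (len 17), cursors c1@8 c2@14 c3@17, authorship ....111...222..33

Answer: 8 14 17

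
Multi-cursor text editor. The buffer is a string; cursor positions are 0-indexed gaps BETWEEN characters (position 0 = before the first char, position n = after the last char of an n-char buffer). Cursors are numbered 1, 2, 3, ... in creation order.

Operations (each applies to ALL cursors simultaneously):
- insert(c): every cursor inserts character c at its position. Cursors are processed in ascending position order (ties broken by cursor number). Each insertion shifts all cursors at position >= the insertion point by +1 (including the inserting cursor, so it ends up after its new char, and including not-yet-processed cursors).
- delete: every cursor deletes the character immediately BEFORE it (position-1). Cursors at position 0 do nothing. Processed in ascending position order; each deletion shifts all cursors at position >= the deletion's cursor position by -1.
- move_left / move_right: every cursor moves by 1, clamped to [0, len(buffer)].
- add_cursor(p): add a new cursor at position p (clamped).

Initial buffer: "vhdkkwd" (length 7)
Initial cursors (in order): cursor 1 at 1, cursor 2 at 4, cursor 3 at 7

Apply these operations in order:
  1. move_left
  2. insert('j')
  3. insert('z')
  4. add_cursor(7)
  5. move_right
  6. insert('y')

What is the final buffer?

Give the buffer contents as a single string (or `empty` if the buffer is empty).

After op 1 (move_left): buffer="vhdkkwd" (len 7), cursors c1@0 c2@3 c3@6, authorship .......
After op 2 (insert('j')): buffer="jvhdjkkwjd" (len 10), cursors c1@1 c2@5 c3@9, authorship 1...2...3.
After op 3 (insert('z')): buffer="jzvhdjzkkwjzd" (len 13), cursors c1@2 c2@7 c3@12, authorship 11...22...33.
After op 4 (add_cursor(7)): buffer="jzvhdjzkkwjzd" (len 13), cursors c1@2 c2@7 c4@7 c3@12, authorship 11...22...33.
After op 5 (move_right): buffer="jzvhdjzkkwjzd" (len 13), cursors c1@3 c2@8 c4@8 c3@13, authorship 11...22...33.
After op 6 (insert('y')): buffer="jzvyhdjzkyykwjzdy" (len 17), cursors c1@4 c2@11 c4@11 c3@17, authorship 11.1..22.24..33.3

Answer: jzvyhdjzkyykwjzdy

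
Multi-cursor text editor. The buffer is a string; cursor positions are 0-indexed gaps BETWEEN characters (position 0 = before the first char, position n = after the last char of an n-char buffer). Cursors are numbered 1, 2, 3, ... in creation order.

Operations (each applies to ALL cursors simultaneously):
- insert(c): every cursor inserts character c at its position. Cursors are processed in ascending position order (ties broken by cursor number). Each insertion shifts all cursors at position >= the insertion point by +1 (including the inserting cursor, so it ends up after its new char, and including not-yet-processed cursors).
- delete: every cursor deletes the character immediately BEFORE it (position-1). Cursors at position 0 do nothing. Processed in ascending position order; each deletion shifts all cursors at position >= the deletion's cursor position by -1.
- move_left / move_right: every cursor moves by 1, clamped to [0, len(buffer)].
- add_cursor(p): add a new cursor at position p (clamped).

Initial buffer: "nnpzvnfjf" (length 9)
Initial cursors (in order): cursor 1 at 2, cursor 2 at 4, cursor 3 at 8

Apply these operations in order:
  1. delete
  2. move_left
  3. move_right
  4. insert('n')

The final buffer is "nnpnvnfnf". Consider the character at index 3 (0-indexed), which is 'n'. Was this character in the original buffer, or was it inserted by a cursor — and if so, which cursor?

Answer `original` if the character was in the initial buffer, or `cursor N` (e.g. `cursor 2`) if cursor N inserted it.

After op 1 (delete): buffer="npvnff" (len 6), cursors c1@1 c2@2 c3@5, authorship ......
After op 2 (move_left): buffer="npvnff" (len 6), cursors c1@0 c2@1 c3@4, authorship ......
After op 3 (move_right): buffer="npvnff" (len 6), cursors c1@1 c2@2 c3@5, authorship ......
After op 4 (insert('n')): buffer="nnpnvnfnf" (len 9), cursors c1@2 c2@4 c3@8, authorship .1.2...3.
Authorship (.=original, N=cursor N): . 1 . 2 . . . 3 .
Index 3: author = 2

Answer: cursor 2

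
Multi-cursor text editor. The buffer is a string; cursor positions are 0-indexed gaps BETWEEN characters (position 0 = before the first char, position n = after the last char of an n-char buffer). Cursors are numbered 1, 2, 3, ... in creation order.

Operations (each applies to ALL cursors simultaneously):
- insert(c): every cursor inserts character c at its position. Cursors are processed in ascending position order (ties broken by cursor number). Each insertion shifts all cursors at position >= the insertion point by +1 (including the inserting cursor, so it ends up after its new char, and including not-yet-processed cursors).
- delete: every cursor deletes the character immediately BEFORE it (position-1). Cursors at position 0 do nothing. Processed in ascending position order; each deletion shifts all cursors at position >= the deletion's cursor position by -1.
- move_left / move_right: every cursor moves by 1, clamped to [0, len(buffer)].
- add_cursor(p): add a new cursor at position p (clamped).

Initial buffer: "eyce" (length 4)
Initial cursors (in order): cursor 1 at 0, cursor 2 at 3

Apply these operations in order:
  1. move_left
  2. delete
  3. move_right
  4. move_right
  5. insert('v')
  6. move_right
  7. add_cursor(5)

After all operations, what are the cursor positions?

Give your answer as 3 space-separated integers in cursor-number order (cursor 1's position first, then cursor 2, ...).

After op 1 (move_left): buffer="eyce" (len 4), cursors c1@0 c2@2, authorship ....
After op 2 (delete): buffer="ece" (len 3), cursors c1@0 c2@1, authorship ...
After op 3 (move_right): buffer="ece" (len 3), cursors c1@1 c2@2, authorship ...
After op 4 (move_right): buffer="ece" (len 3), cursors c1@2 c2@3, authorship ...
After op 5 (insert('v')): buffer="ecvev" (len 5), cursors c1@3 c2@5, authorship ..1.2
After op 6 (move_right): buffer="ecvev" (len 5), cursors c1@4 c2@5, authorship ..1.2
After op 7 (add_cursor(5)): buffer="ecvev" (len 5), cursors c1@4 c2@5 c3@5, authorship ..1.2

Answer: 4 5 5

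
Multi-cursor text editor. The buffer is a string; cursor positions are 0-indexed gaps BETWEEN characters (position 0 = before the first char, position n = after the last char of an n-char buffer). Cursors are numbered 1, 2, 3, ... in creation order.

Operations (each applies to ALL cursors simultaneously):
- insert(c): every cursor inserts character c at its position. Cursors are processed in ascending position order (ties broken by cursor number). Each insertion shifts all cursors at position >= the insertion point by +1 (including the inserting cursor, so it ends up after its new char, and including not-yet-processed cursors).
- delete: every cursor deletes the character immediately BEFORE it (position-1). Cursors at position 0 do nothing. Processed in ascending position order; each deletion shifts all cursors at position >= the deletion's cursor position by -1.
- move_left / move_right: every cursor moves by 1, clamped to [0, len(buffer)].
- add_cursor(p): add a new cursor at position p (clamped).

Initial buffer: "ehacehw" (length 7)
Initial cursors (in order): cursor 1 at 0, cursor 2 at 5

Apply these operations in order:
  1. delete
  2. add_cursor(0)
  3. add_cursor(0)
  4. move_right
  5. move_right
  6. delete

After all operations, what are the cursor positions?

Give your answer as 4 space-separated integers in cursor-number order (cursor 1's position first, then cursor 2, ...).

Answer: 0 3 0 0

Derivation:
After op 1 (delete): buffer="ehachw" (len 6), cursors c1@0 c2@4, authorship ......
After op 2 (add_cursor(0)): buffer="ehachw" (len 6), cursors c1@0 c3@0 c2@4, authorship ......
After op 3 (add_cursor(0)): buffer="ehachw" (len 6), cursors c1@0 c3@0 c4@0 c2@4, authorship ......
After op 4 (move_right): buffer="ehachw" (len 6), cursors c1@1 c3@1 c4@1 c2@5, authorship ......
After op 5 (move_right): buffer="ehachw" (len 6), cursors c1@2 c3@2 c4@2 c2@6, authorship ......
After op 6 (delete): buffer="ach" (len 3), cursors c1@0 c3@0 c4@0 c2@3, authorship ...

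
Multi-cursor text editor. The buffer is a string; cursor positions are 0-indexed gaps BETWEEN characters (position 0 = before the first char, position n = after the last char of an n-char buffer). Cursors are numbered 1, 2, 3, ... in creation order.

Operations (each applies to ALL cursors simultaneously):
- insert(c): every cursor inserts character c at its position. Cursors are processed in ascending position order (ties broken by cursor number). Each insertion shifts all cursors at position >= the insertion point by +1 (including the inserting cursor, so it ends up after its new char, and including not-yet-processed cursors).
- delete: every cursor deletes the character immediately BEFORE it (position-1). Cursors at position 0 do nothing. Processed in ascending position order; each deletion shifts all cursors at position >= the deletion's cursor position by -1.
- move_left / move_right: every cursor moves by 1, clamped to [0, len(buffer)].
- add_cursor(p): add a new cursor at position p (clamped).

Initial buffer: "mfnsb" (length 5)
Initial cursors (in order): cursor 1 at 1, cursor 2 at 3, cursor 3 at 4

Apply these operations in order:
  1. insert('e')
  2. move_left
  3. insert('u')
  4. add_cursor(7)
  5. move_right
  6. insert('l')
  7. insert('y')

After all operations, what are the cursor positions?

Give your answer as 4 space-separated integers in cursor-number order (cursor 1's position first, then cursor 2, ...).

Answer: 5 11 18 14

Derivation:
After op 1 (insert('e')): buffer="mefneseb" (len 8), cursors c1@2 c2@5 c3@7, authorship .1..2.3.
After op 2 (move_left): buffer="mefneseb" (len 8), cursors c1@1 c2@4 c3@6, authorship .1..2.3.
After op 3 (insert('u')): buffer="muefnuesueb" (len 11), cursors c1@2 c2@6 c3@9, authorship .11..22.33.
After op 4 (add_cursor(7)): buffer="muefnuesueb" (len 11), cursors c1@2 c2@6 c4@7 c3@9, authorship .11..22.33.
After op 5 (move_right): buffer="muefnuesueb" (len 11), cursors c1@3 c2@7 c4@8 c3@10, authorship .11..22.33.
After op 6 (insert('l')): buffer="muelfnuelsluelb" (len 15), cursors c1@4 c2@9 c4@11 c3@14, authorship .111..222.4333.
After op 7 (insert('y')): buffer="muelyfnuelyslyuelyb" (len 19), cursors c1@5 c2@11 c4@14 c3@18, authorship .1111..2222.443333.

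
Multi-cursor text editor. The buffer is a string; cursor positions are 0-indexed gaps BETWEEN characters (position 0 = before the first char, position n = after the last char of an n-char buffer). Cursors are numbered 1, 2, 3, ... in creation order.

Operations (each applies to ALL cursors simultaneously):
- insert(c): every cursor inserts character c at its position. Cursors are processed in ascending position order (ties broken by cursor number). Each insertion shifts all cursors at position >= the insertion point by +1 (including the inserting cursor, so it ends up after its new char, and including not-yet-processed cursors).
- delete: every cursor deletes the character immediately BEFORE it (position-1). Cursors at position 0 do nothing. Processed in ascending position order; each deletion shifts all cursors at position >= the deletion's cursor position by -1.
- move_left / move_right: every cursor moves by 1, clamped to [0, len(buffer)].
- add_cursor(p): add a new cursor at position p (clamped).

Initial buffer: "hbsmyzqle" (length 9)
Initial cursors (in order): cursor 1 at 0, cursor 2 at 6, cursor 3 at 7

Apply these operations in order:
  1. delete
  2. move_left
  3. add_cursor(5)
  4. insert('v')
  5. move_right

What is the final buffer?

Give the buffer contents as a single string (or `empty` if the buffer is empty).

Answer: vhbsmvvyvle

Derivation:
After op 1 (delete): buffer="hbsmyle" (len 7), cursors c1@0 c2@5 c3@5, authorship .......
After op 2 (move_left): buffer="hbsmyle" (len 7), cursors c1@0 c2@4 c3@4, authorship .......
After op 3 (add_cursor(5)): buffer="hbsmyle" (len 7), cursors c1@0 c2@4 c3@4 c4@5, authorship .......
After op 4 (insert('v')): buffer="vhbsmvvyvle" (len 11), cursors c1@1 c2@7 c3@7 c4@9, authorship 1....23.4..
After op 5 (move_right): buffer="vhbsmvvyvle" (len 11), cursors c1@2 c2@8 c3@8 c4@10, authorship 1....23.4..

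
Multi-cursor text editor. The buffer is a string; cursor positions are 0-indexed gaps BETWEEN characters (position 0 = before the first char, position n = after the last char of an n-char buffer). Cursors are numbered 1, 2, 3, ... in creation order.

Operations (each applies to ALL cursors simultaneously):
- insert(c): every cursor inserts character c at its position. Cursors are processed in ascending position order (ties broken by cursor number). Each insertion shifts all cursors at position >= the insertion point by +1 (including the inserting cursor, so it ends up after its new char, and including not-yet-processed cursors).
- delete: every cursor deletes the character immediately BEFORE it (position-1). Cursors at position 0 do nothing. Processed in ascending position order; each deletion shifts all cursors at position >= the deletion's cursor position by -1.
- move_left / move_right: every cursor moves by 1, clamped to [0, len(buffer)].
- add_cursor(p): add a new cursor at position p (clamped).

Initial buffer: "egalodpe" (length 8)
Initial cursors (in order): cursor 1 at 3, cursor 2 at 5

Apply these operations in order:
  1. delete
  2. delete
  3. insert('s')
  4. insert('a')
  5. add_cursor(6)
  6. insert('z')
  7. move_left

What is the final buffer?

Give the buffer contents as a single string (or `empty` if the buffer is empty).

After op 1 (delete): buffer="egldpe" (len 6), cursors c1@2 c2@3, authorship ......
After op 2 (delete): buffer="edpe" (len 4), cursors c1@1 c2@1, authorship ....
After op 3 (insert('s')): buffer="essdpe" (len 6), cursors c1@3 c2@3, authorship .12...
After op 4 (insert('a')): buffer="essaadpe" (len 8), cursors c1@5 c2@5, authorship .1212...
After op 5 (add_cursor(6)): buffer="essaadpe" (len 8), cursors c1@5 c2@5 c3@6, authorship .1212...
After op 6 (insert('z')): buffer="essaazzdzpe" (len 11), cursors c1@7 c2@7 c3@9, authorship .121212.3..
After op 7 (move_left): buffer="essaazzdzpe" (len 11), cursors c1@6 c2@6 c3@8, authorship .121212.3..

Answer: essaazzdzpe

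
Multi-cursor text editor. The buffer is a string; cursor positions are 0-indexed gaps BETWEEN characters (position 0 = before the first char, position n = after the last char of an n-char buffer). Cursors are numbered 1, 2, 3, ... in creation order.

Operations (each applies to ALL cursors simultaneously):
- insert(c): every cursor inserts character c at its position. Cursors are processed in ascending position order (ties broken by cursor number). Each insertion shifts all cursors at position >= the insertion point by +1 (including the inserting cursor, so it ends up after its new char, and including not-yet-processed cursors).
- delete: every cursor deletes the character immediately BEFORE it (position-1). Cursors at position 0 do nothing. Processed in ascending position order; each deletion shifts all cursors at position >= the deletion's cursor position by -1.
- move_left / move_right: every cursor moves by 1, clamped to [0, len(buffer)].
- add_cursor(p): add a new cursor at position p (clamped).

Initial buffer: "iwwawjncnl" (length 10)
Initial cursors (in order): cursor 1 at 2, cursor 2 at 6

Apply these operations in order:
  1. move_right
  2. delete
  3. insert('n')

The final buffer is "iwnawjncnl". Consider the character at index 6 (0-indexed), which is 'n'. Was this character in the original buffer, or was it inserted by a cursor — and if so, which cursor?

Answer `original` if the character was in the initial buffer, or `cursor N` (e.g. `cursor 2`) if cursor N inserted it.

After op 1 (move_right): buffer="iwwawjncnl" (len 10), cursors c1@3 c2@7, authorship ..........
After op 2 (delete): buffer="iwawjcnl" (len 8), cursors c1@2 c2@5, authorship ........
After op 3 (insert('n')): buffer="iwnawjncnl" (len 10), cursors c1@3 c2@7, authorship ..1...2...
Authorship (.=original, N=cursor N): . . 1 . . . 2 . . .
Index 6: author = 2

Answer: cursor 2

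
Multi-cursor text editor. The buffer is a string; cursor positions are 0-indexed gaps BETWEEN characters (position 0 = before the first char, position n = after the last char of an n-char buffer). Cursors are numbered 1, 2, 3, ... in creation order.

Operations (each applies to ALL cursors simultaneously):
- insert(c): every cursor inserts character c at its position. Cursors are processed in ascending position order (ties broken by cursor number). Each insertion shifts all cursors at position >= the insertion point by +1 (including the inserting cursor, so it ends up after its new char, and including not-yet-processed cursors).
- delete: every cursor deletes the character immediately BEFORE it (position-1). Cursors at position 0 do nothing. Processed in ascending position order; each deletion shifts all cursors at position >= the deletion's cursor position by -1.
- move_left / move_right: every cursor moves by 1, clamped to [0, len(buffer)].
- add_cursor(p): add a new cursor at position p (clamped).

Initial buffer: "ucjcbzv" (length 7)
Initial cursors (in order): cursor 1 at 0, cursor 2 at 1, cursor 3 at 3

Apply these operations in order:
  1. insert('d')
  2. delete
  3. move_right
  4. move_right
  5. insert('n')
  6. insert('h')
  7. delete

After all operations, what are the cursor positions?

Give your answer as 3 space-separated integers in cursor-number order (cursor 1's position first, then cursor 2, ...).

After op 1 (insert('d')): buffer="dudcjdcbzv" (len 10), cursors c1@1 c2@3 c3@6, authorship 1.2..3....
After op 2 (delete): buffer="ucjcbzv" (len 7), cursors c1@0 c2@1 c3@3, authorship .......
After op 3 (move_right): buffer="ucjcbzv" (len 7), cursors c1@1 c2@2 c3@4, authorship .......
After op 4 (move_right): buffer="ucjcbzv" (len 7), cursors c1@2 c2@3 c3@5, authorship .......
After op 5 (insert('n')): buffer="ucnjncbnzv" (len 10), cursors c1@3 c2@5 c3@8, authorship ..1.2..3..
After op 6 (insert('h')): buffer="ucnhjnhcbnhzv" (len 13), cursors c1@4 c2@7 c3@11, authorship ..11.22..33..
After op 7 (delete): buffer="ucnjncbnzv" (len 10), cursors c1@3 c2@5 c3@8, authorship ..1.2..3..

Answer: 3 5 8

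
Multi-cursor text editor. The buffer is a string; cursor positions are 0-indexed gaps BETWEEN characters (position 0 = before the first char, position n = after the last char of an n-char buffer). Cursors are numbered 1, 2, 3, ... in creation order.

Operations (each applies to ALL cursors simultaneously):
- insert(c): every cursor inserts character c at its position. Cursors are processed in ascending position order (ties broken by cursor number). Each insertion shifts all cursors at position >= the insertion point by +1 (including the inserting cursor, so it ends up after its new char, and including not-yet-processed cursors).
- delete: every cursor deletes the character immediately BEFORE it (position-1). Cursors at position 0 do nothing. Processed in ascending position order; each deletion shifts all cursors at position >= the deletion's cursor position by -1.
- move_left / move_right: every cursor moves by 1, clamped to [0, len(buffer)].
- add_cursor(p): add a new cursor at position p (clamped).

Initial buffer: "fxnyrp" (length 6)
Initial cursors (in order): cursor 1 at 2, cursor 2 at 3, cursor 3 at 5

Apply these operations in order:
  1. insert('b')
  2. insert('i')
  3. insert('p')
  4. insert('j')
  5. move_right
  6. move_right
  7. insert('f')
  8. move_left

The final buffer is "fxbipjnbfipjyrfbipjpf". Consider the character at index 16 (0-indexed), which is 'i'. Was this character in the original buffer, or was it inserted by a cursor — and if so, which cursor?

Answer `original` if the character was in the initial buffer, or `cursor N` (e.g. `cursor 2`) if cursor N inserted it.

After op 1 (insert('b')): buffer="fxbnbyrbp" (len 9), cursors c1@3 c2@5 c3@8, authorship ..1.2..3.
After op 2 (insert('i')): buffer="fxbinbiyrbip" (len 12), cursors c1@4 c2@7 c3@11, authorship ..11.22..33.
After op 3 (insert('p')): buffer="fxbipnbipyrbipp" (len 15), cursors c1@5 c2@9 c3@14, authorship ..111.222..333.
After op 4 (insert('j')): buffer="fxbipjnbipjyrbipjp" (len 18), cursors c1@6 c2@11 c3@17, authorship ..1111.2222..3333.
After op 5 (move_right): buffer="fxbipjnbipjyrbipjp" (len 18), cursors c1@7 c2@12 c3@18, authorship ..1111.2222..3333.
After op 6 (move_right): buffer="fxbipjnbipjyrbipjp" (len 18), cursors c1@8 c2@13 c3@18, authorship ..1111.2222..3333.
After op 7 (insert('f')): buffer="fxbipjnbfipjyrfbipjpf" (len 21), cursors c1@9 c2@15 c3@21, authorship ..1111.21222..23333.3
After op 8 (move_left): buffer="fxbipjnbfipjyrfbipjpf" (len 21), cursors c1@8 c2@14 c3@20, authorship ..1111.21222..23333.3
Authorship (.=original, N=cursor N): . . 1 1 1 1 . 2 1 2 2 2 . . 2 3 3 3 3 . 3
Index 16: author = 3

Answer: cursor 3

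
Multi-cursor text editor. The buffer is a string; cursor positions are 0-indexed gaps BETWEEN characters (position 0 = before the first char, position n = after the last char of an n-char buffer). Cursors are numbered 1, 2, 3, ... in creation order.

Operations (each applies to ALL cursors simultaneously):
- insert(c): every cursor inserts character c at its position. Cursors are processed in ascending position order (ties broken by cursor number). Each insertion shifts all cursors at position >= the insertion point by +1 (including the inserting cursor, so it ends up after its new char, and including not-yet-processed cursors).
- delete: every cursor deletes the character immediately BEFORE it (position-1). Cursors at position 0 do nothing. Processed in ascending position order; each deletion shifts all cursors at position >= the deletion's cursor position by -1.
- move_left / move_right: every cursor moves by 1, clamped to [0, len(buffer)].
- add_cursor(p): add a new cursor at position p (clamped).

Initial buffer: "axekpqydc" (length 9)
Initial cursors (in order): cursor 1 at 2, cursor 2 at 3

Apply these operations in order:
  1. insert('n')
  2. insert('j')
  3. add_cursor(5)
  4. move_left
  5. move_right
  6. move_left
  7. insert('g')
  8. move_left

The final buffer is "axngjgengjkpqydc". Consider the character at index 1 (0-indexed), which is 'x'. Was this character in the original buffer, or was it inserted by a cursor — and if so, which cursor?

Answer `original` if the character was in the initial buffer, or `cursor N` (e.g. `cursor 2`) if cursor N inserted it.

Answer: original

Derivation:
After op 1 (insert('n')): buffer="axnenkpqydc" (len 11), cursors c1@3 c2@5, authorship ..1.2......
After op 2 (insert('j')): buffer="axnjenjkpqydc" (len 13), cursors c1@4 c2@7, authorship ..11.22......
After op 3 (add_cursor(5)): buffer="axnjenjkpqydc" (len 13), cursors c1@4 c3@5 c2@7, authorship ..11.22......
After op 4 (move_left): buffer="axnjenjkpqydc" (len 13), cursors c1@3 c3@4 c2@6, authorship ..11.22......
After op 5 (move_right): buffer="axnjenjkpqydc" (len 13), cursors c1@4 c3@5 c2@7, authorship ..11.22......
After op 6 (move_left): buffer="axnjenjkpqydc" (len 13), cursors c1@3 c3@4 c2@6, authorship ..11.22......
After op 7 (insert('g')): buffer="axngjgengjkpqydc" (len 16), cursors c1@4 c3@6 c2@9, authorship ..1113.222......
After op 8 (move_left): buffer="axngjgengjkpqydc" (len 16), cursors c1@3 c3@5 c2@8, authorship ..1113.222......
Authorship (.=original, N=cursor N): . . 1 1 1 3 . 2 2 2 . . . . . .
Index 1: author = original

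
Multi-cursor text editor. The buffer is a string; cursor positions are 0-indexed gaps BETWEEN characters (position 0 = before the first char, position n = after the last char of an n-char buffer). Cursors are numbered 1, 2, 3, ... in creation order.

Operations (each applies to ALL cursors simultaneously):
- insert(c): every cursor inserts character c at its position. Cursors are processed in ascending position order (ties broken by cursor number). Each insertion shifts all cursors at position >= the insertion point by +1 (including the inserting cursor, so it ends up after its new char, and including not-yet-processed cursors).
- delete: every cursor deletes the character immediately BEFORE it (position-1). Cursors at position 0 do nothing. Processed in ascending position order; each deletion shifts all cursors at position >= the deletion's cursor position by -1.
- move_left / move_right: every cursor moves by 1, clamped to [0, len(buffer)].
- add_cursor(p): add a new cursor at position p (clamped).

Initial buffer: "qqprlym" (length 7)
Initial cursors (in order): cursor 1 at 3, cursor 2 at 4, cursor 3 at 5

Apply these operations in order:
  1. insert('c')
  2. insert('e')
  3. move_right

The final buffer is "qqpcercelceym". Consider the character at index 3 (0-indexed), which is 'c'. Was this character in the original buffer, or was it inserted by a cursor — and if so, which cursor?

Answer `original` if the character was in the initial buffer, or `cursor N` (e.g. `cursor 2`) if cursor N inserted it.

Answer: cursor 1

Derivation:
After op 1 (insert('c')): buffer="qqpcrclcym" (len 10), cursors c1@4 c2@6 c3@8, authorship ...1.2.3..
After op 2 (insert('e')): buffer="qqpcercelceym" (len 13), cursors c1@5 c2@8 c3@11, authorship ...11.22.33..
After op 3 (move_right): buffer="qqpcercelceym" (len 13), cursors c1@6 c2@9 c3@12, authorship ...11.22.33..
Authorship (.=original, N=cursor N): . . . 1 1 . 2 2 . 3 3 . .
Index 3: author = 1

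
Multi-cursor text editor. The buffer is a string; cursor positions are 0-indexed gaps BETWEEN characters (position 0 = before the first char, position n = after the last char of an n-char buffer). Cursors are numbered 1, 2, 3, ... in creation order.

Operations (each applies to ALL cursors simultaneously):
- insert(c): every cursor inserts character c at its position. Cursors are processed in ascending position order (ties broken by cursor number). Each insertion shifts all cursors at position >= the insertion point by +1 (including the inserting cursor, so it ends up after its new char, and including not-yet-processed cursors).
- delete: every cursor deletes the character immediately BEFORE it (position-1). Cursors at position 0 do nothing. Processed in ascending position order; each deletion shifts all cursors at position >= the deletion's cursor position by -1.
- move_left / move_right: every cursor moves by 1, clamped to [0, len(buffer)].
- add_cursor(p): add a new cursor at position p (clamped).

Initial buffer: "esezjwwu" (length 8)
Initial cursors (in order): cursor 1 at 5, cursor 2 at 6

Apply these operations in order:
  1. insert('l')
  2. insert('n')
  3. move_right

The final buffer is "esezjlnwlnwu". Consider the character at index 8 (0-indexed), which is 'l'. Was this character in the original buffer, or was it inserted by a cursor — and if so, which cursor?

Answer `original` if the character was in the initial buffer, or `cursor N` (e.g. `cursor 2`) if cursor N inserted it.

After op 1 (insert('l')): buffer="esezjlwlwu" (len 10), cursors c1@6 c2@8, authorship .....1.2..
After op 2 (insert('n')): buffer="esezjlnwlnwu" (len 12), cursors c1@7 c2@10, authorship .....11.22..
After op 3 (move_right): buffer="esezjlnwlnwu" (len 12), cursors c1@8 c2@11, authorship .....11.22..
Authorship (.=original, N=cursor N): . . . . . 1 1 . 2 2 . .
Index 8: author = 2

Answer: cursor 2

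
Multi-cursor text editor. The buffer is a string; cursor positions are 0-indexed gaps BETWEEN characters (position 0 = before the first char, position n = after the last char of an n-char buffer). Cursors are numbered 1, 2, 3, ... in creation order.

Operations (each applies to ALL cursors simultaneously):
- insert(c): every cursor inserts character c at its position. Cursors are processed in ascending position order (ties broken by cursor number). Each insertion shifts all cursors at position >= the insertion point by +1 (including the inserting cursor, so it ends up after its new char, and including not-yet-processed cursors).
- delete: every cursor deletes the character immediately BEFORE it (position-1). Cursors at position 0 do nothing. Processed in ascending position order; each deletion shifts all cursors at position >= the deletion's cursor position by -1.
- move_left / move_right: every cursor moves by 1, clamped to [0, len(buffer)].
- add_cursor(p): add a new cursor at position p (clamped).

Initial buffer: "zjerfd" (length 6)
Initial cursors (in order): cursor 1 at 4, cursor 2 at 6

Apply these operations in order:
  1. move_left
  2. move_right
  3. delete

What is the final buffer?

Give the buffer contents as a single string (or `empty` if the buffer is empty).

Answer: zjef

Derivation:
After op 1 (move_left): buffer="zjerfd" (len 6), cursors c1@3 c2@5, authorship ......
After op 2 (move_right): buffer="zjerfd" (len 6), cursors c1@4 c2@6, authorship ......
After op 3 (delete): buffer="zjef" (len 4), cursors c1@3 c2@4, authorship ....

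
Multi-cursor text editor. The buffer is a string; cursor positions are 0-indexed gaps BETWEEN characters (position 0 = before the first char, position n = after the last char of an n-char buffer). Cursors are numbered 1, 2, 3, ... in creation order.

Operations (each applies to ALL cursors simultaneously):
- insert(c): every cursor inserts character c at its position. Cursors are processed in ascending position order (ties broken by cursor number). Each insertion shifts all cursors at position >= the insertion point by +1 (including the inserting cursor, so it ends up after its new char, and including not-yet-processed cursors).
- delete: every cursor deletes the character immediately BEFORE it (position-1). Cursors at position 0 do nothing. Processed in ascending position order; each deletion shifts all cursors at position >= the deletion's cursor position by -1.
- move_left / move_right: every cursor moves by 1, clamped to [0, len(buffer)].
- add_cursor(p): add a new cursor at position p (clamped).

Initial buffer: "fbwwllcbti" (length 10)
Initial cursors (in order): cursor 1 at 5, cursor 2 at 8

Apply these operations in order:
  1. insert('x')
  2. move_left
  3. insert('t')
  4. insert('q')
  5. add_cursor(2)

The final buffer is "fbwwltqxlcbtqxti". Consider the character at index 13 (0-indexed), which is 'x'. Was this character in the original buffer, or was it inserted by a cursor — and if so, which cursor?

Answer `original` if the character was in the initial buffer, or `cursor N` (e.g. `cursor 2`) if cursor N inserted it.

After op 1 (insert('x')): buffer="fbwwlxlcbxti" (len 12), cursors c1@6 c2@10, authorship .....1...2..
After op 2 (move_left): buffer="fbwwlxlcbxti" (len 12), cursors c1@5 c2@9, authorship .....1...2..
After op 3 (insert('t')): buffer="fbwwltxlcbtxti" (len 14), cursors c1@6 c2@11, authorship .....11...22..
After op 4 (insert('q')): buffer="fbwwltqxlcbtqxti" (len 16), cursors c1@7 c2@13, authorship .....111...222..
After op 5 (add_cursor(2)): buffer="fbwwltqxlcbtqxti" (len 16), cursors c3@2 c1@7 c2@13, authorship .....111...222..
Authorship (.=original, N=cursor N): . . . . . 1 1 1 . . . 2 2 2 . .
Index 13: author = 2

Answer: cursor 2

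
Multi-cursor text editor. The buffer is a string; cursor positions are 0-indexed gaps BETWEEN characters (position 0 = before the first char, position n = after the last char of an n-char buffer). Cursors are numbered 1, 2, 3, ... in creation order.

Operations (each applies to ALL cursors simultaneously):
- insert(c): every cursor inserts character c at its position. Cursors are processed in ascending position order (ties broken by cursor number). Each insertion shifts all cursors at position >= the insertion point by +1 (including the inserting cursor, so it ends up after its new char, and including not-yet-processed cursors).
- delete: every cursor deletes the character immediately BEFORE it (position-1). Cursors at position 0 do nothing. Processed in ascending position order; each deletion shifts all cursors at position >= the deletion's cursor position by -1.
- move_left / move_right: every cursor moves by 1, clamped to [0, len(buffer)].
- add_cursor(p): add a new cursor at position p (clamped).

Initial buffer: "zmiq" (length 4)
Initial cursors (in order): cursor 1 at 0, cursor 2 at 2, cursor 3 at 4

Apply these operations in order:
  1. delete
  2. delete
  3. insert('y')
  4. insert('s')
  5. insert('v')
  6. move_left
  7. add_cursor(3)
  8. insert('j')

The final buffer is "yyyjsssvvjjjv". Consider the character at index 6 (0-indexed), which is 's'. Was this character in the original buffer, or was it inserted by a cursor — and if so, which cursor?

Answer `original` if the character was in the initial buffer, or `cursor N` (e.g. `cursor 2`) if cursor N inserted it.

After op 1 (delete): buffer="zi" (len 2), cursors c1@0 c2@1 c3@2, authorship ..
After op 2 (delete): buffer="" (len 0), cursors c1@0 c2@0 c3@0, authorship 
After op 3 (insert('y')): buffer="yyy" (len 3), cursors c1@3 c2@3 c3@3, authorship 123
After op 4 (insert('s')): buffer="yyysss" (len 6), cursors c1@6 c2@6 c3@6, authorship 123123
After op 5 (insert('v')): buffer="yyysssvvv" (len 9), cursors c1@9 c2@9 c3@9, authorship 123123123
After op 6 (move_left): buffer="yyysssvvv" (len 9), cursors c1@8 c2@8 c3@8, authorship 123123123
After op 7 (add_cursor(3)): buffer="yyysssvvv" (len 9), cursors c4@3 c1@8 c2@8 c3@8, authorship 123123123
After op 8 (insert('j')): buffer="yyyjsssvvjjjv" (len 13), cursors c4@4 c1@12 c2@12 c3@12, authorship 1234123121233
Authorship (.=original, N=cursor N): 1 2 3 4 1 2 3 1 2 1 2 3 3
Index 6: author = 3

Answer: cursor 3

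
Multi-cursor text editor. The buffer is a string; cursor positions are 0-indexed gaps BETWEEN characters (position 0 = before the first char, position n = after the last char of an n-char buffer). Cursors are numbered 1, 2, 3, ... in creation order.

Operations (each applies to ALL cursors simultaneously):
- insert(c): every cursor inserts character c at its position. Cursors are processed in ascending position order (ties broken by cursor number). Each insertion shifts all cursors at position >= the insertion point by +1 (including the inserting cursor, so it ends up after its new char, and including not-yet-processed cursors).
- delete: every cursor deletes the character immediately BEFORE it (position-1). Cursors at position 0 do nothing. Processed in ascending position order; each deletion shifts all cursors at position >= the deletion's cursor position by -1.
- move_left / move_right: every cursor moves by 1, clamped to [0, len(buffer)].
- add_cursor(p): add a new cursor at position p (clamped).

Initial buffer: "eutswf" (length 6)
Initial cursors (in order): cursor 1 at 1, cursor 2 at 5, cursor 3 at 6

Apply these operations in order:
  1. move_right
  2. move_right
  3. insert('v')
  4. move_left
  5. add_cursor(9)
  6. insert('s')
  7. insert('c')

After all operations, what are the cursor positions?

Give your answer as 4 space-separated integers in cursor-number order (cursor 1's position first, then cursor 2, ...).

Answer: 5 14 14 17

Derivation:
After op 1 (move_right): buffer="eutswf" (len 6), cursors c1@2 c2@6 c3@6, authorship ......
After op 2 (move_right): buffer="eutswf" (len 6), cursors c1@3 c2@6 c3@6, authorship ......
After op 3 (insert('v')): buffer="eutvswfvv" (len 9), cursors c1@4 c2@9 c3@9, authorship ...1...23
After op 4 (move_left): buffer="eutvswfvv" (len 9), cursors c1@3 c2@8 c3@8, authorship ...1...23
After op 5 (add_cursor(9)): buffer="eutvswfvv" (len 9), cursors c1@3 c2@8 c3@8 c4@9, authorship ...1...23
After op 6 (insert('s')): buffer="eutsvswfvssvs" (len 13), cursors c1@4 c2@11 c3@11 c4@13, authorship ...11...22334
After op 7 (insert('c')): buffer="eutscvswfvssccvsc" (len 17), cursors c1@5 c2@14 c3@14 c4@17, authorship ...111...22323344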